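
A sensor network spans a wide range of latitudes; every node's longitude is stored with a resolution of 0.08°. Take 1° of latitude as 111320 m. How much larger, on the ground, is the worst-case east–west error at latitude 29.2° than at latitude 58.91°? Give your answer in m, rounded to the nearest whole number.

With a 0.08° grid the true value lies within half a step, ±0.08°/2 = ±0.04°, of the stored one.
At 29.2°: 0.04° × 111320 × cos 29.2° = 0.04 × 111320 × 0.8729 ≈ 3886.9 m.
At 58.91°: 0.04° × 111320 × cos 58.91° = 0.04 × 111320 × 0.5164 ≈ 2299.4 m.
So the lower-latitude error exceeds the higher by 3886.9 − 2299.4 = 1587.6 m.

1588 m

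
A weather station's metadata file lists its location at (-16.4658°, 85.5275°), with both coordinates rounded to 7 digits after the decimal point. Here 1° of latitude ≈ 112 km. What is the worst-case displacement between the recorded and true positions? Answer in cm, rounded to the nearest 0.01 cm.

0.78 cm

Rounding to 7 decimal places leaves each coordinate within ±5e-08° of the true value.
North–south component: 5e-08° × 112000 = 0.0056 m.
E–W at 16.4658°: 5e-08° × 112000 × cos 16.4658° = 5e-08 × 112000 × 0.9590 ≈ 0.00537034 m.
Worst case both components are at the extreme and orthogonal: √(0.0056² + 0.00537034²) ≈ 0.0077589 m.
That is 0.0077589 m = 0.77589 cm.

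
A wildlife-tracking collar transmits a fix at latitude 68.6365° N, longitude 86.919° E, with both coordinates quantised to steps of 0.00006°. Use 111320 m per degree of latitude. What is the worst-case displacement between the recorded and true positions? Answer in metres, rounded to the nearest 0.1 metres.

With a 0.00006° grid the true value lies within half a step, ±0.00006°/2 = ±3e-05°, of the stored one.
North–south component: 3e-05° × 111320 = 3.3396 m.
E–W at 68.6365°: 3e-05° × 111320 × cos 68.6365° = 3e-05 × 111320 × 0.3643 ≈ 1.21656 m.
Worst case both components are at the extreme and orthogonal: √(3.3396² + 1.21656²) ≈ 3.55429 m.

3.6 metres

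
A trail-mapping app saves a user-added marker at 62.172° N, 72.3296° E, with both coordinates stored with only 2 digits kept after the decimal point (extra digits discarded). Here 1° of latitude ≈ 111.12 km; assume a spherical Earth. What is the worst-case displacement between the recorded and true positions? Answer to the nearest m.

1226 m

Truncating at 2 decimal places can drop up to a full unit in the last place, so each coordinate may be off by as much as 0.01°.
N–S: 0.01° × 111120 m/° = 1111.2 m.
East–west component at 62.172°: 0.01° × 111120 × cos 62.172° ≈ 0.01 × 51872.9 ≈ 518.729 m.
Combining orthogonally: (1111.2² + 518.729²)^½ ≈ 1226.31 m.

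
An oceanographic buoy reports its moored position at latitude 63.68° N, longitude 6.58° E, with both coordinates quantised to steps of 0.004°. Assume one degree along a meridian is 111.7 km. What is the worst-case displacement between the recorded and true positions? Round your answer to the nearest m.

244 m

With a 0.004° grid the true value lies within half a step, ±0.004°/2 = ±0.002°, of the stored one.
North–south component: 0.002° × 111700 = 223.4 m.
E–W at 63.68°: 0.002° × 111700 × cos 63.68° = 0.002 × 111700 × 0.4434 ≈ 99.052 m.
Worst case both components are at the extreme and orthogonal: √(223.4² + 99.052²) ≈ 244.374 m.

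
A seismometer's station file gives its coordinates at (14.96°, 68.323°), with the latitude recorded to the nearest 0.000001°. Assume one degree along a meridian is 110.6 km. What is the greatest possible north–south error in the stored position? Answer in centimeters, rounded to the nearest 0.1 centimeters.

5.5 centimeters

Rounding to 6 decimal places leaves the latitude within ±5e-07° of the true value.
So the N–S error is at most 5e-07 × 110600 = 0.0553 m.
That is 0.0553 m = 5.53 cm.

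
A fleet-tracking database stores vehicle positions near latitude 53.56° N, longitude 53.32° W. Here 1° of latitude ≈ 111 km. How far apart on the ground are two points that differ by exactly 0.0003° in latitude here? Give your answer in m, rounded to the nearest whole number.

33 m

Along a meridian 0.0003° is 0.0003 × 111000 = 33.3 m.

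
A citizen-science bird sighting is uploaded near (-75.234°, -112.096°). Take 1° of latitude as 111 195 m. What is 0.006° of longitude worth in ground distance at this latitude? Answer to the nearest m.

0.006° of longitude at 75.234° is 0.006 × 111195 × cos 75.234° ≈ 0.006 × 28340.5 = 170.043 m.

170 m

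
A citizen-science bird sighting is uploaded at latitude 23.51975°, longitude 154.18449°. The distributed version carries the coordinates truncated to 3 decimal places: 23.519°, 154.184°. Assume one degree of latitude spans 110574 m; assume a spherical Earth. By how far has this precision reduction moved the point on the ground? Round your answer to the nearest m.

97 m

The latitude changed by +0.00075° and the longitude by +0.00049°.
North–south shift: 0.00075 × 110574 = 82.9305 m.
E–W at 23.519°: 0.00049° × 110574 × cos 23.519° = 0.00049 × 110574 × 0.9169 ≈ 49.6803 m.
Combined displacement = (82.9305² + 49.6803²)^½ ≈ 96.6726 m.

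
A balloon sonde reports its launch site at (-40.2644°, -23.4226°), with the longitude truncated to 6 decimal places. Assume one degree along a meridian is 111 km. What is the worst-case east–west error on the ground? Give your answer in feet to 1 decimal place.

Truncating at 6 decimal places can drop up to a full unit in the last place, so the longitude may be off by as much as 1e-06°.
Parallels shrink by cos φ, so at 40.2644° a degree of longitude is 111000 × 0.7631 ≈ 84700.8 m.
East–west error: 1e-06° × 84700.8 m/° ≈ 0.0847008 m.
In feet: 0.0847008 m ÷ 0.3048 ≈ 0.27789 ft.

0.3 feet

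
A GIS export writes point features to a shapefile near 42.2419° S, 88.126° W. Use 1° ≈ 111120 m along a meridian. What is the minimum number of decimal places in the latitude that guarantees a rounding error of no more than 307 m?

3

One degree of latitude covers 111120 m.
With N decimal places the half-ulp bound is 0.5·10⁻ᴺ°, or 0.5·10⁻ᴺ × 111120 m on the ground.
Setting 55560 × 10⁻ᴺ ≤ 307 gives 10ᴺ ≥ 181, i.e. N ≥ 2.26.
So 3 decimal places suffice (55.6 m); 2 would allow up to 556 m.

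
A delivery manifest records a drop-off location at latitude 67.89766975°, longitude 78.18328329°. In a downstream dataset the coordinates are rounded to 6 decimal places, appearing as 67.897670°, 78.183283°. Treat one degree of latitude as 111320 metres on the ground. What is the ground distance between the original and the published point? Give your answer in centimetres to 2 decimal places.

3.04 centimetres

Δlat = 67.89766975 − 67.897670 = -0.00000025°; Δlon = 78.18328329 − 78.183283 = +0.00000029°.
N–S: -0.00000025° × 111320 m/° = -0.02783 m.
E–W at 67.8977°: 0.00000029° × 111320 × cos 67.8977° = 0.00000029 × 111320 × 0.3763 ≈ 0.0121468 m.
Hypotenuse of the two orthogonal shifts: √(0.02783² + 0.0121468²) = 0.0303653 m.
That is 0.0303653 m = 3.0365 cm.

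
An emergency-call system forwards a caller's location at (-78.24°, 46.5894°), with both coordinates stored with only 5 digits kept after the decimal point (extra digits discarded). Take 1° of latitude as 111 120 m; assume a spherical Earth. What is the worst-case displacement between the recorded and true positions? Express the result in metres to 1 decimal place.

1.1 metres

Truncating at 5 decimal places can drop up to a full unit in the last place, so each coordinate may be off by as much as 1e-05°.
North–south component: 1e-05° × 111120 = 1.1112 m.
East–west component at 78.24°: 1e-05° × 111120 × cos 78.24° ≈ 1e-05 × 22647.7 ≈ 0.226477 m.
Worst case both components are at the extreme and orthogonal: √(1.1112² + 0.226477²) ≈ 1.13404 m.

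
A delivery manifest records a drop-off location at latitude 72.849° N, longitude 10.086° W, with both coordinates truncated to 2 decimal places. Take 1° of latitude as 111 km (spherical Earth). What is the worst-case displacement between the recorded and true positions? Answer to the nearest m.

1157 m

Truncating at 2 decimal places can drop up to a full unit in the last place, so each coordinate may be off by as much as 0.01°.
Latitude error → 0.01 × 111000 = 1110 m along the meridian.
E–W at 72.849°: 0.01° × 111000 × cos 72.849° = 0.01 × 111000 × 0.2949 ≈ 327.329 m.
Worst case both components are at the extreme and orthogonal: √(1110² + 327.329²) ≈ 1157.26 m.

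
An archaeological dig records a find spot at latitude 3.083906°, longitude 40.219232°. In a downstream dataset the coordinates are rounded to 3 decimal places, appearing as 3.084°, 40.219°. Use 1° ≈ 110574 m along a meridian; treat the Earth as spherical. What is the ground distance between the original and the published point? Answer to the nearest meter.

28 meters

The latitude changed by -0.000094° and the longitude by +0.000232°.
North–south shift: -0.000094 × 110574 = -10.394 m.
East–west at this latitude: 0.000232° × 110574 × cos 3.084° ≈ 0.000232 × 110414 = 25.616 m.
Distance: √(10.394² + 25.616²) ≈ 27.6444 m.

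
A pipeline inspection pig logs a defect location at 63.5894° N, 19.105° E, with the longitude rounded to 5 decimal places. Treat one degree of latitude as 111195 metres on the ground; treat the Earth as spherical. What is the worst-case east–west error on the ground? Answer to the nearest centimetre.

25 centimetres

Rounding to 5 decimal places leaves the longitude within ±5e-06° of the true value.
One degree of longitude at 63.5894° is 111195 × cos 63.5894° ≈ 111195 × 0.4448 = 49459.6 m.
Maximum E–W displacement: 5e-06 × 49459.6 = 0.247298 m.
That is 0.247298 m = 24.73 cm.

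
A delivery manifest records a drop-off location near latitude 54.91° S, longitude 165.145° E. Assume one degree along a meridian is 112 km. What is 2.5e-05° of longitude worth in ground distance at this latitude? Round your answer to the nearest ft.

5 ft

One degree of longitude here spans 112000 × cos 54.91° = 112000 × 0.5749 ≈ 64384.6 m; 2.5e-05° of that is 1.60961 m.
In feet: 1.60961 m ÷ 0.3048 ≈ 5.2809 ft.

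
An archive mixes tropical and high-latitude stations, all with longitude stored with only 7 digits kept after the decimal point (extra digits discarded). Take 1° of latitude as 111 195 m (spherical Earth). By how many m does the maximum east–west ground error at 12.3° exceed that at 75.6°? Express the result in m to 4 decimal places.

0.0081 m

Truncating at 7 decimal places can drop up to a full unit in the last place, so the longitude may be off by as much as 1e-07°.
At 12.3°: 1e-07° × 111195 × cos 12.3° = 1e-07 × 111195 × 0.9770 ≈ 0.010864 m.
Error at 75.6° = 1e-07° × 111195 × cos 75.6° ≈ 0.011119 × 0.2487 = 0.0027653 m.
So the lower-latitude error exceeds the higher by 0.010864 − 0.0027653 = 0.008099 m.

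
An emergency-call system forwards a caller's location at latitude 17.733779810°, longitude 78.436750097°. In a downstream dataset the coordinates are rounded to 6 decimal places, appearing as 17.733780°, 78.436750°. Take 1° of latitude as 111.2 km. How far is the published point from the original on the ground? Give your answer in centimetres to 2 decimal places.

The latitude changed by -0.000000190° and the longitude by +0.000000097°.
North–south shift: -0.000000190 × 111200 = -0.021128 m.
East–west at this latitude: 0.000000097° × 111200 × cos 17.7338° ≈ 0.000000097 × 105916 = 0.0102739 m.
Combined displacement = (0.021128² + 0.0102739²)^½ ≈ 0.0234935 m.
That is 0.0234935 m = 2.3493 cm.

2.35 centimetres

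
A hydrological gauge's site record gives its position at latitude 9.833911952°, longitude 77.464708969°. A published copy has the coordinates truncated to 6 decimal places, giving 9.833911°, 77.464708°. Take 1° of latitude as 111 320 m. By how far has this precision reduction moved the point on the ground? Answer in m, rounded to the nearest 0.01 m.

The latitude changed by +0.000000952° and the longitude by +0.000000969°.
North–south shift: 0.000000952 × 111320 = 0.105977 m.
E–W at 9.83391°: 0.000000969° × 111320 × cos 9.83391° = 0.000000969 × 111320 × 0.9853 ≈ 0.106284 m.
Combined displacement = (0.105977² + 0.106284²)^½ ≈ 0.150091 m.

0.15 m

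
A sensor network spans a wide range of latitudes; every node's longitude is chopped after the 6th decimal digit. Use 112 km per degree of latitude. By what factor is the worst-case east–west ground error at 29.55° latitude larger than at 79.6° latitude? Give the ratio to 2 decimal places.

Truncating at 6 decimal places can drop up to a full unit in the last place, so the longitude may be off by as much as 1e-06°.
Error at 29.55° = 1e-06° × 112000 × cos 29.55° ≈ 0.112 × 0.8699 = 0.097432 m.
Error at 79.6° = 1e-06° × 112000 × cos 79.6° ≈ 0.112 × 0.1805 = 0.020218 m.
Ratio: 0.097432 / 0.020218 = cos 29.55° / cos 79.6° ≈ 4.8190.

4.82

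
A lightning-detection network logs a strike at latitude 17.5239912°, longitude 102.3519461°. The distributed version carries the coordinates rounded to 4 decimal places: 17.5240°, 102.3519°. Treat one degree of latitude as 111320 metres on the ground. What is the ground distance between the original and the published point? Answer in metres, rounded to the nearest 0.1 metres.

5.0 metres

The latitude changed by -0.0000088° and the longitude by +0.0000461°.
N–S: -0.0000088° × 111320 m/° = -0.979616 m.
East–west at this latitude: 0.0000461° × 111320 × cos 17.524° ≈ 0.0000461 × 106154 = 4.89369 m.
Hypotenuse of the two orthogonal shifts: √(0.979616² + 4.89369²) = 4.99077 m.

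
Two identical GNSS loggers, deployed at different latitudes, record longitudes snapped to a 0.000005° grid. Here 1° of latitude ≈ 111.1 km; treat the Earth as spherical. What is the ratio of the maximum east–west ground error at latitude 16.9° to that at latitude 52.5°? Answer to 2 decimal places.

1.57

With a 0.000005° grid the true value lies within half a step, ±0.000005°/2 = ±2.5e-06°, of the stored one.
Error at 16.9° = 2.5e-06° × 111100 × cos 16.9° ≈ 0.27775 × 0.9568 = 0.26575 m.
At 52.5°: 2.5e-06° × 111100 × cos 52.5° = 2.5e-06 × 111100 × 0.6088 ≈ 0.16908 m.
The ratio reduces to cos 16.9° / cos 52.5° = 0.9568/0.6088 ≈ 1.5717.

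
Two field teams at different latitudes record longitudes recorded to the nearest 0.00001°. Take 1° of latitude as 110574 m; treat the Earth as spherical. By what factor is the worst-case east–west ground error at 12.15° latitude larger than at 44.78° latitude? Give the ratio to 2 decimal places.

1.38

Rounding to 5 decimal places leaves the longitude within ±5e-06° of the true value.
Error at 12.15° = 5e-06° × 110574 × cos 12.15° ≈ 0.55287 × 0.9776 = 0.54049 m.
At 44.78°: 5e-06° × 110574 × cos 44.78° = 5e-06 × 110574 × 0.7098 ≈ 0.39244 m.
Ratio: 0.54049 / 0.39244 = cos 12.15° / cos 44.78° ≈ 1.3773.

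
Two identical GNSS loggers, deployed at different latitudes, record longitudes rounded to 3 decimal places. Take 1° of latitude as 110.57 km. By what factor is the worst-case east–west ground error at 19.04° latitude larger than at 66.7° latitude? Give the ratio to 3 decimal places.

Rounding to 3 decimal places leaves the longitude within ±0.0005° of the true value.
Error at 19.04° = 0.0005° × 110570 × cos 19.04° ≈ 55.285 × 0.9453 = 52.26 m.
Error at 66.7° = 0.0005° × 110570 × cos 66.7° ≈ 55.285 × 0.3955 = 21.868 m.
Ratio: 52.26 / 21.868 = cos 19.04° / cos 66.7° ≈ 2.3898.

2.390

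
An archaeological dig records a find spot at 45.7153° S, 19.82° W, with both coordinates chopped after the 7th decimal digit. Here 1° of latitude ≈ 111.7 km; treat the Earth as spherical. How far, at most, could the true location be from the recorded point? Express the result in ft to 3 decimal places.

0.045 ft

Truncating at 7 decimal places can drop up to a full unit in the last place, so each coordinate may be off by as much as 1e-07°.
North–south component: 1e-07° × 111700 = 0.01117 m.
East–west component at 45.7153°: 1e-07° × 111700 × cos 45.7153° ≈ 1e-07 × 77991.6 ≈ 0.00779916 m.
Combining orthogonally: (0.01117² + 0.00779916²)^½ ≈ 0.0136234 m.
In feet: 0.0136234 m ÷ 0.3048 ≈ 0.044696 ft.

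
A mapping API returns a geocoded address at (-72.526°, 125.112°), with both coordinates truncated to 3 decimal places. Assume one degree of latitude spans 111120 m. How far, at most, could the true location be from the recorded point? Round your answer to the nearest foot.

381 feet

Truncating at 3 decimal places can drop up to a full unit in the last place, so each coordinate may be off by as much as 0.001°.
Latitude error → 0.001 × 111120 = 111.12 m along the meridian.
Longitude error → 0.001 × 111120 × cos 72.526° = 0.001 × 111120 × 0.3003 ≈ 33.3663 m.
Combining orthogonally: (111.12² + 33.3663²)^½ ≈ 116.021 m.
In feet: 116.021 m ÷ 0.3048 ≈ 380.65 ft.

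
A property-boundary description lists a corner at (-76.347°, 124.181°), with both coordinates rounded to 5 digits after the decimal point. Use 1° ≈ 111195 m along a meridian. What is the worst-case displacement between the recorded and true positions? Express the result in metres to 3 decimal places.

0.571 metres

Rounding to 5 decimal places leaves each coordinate within ±5e-06° of the true value.
Latitude error → 5e-06 × 111195 = 0.555975 m along the meridian.
E–W at 76.347°: 5e-06° × 111195 × cos 76.347° = 5e-06 × 111195 × 0.2360 ≈ 0.131233 m.
Combining orthogonally: (0.555975² + 0.131233²)^½ ≈ 0.571253 m.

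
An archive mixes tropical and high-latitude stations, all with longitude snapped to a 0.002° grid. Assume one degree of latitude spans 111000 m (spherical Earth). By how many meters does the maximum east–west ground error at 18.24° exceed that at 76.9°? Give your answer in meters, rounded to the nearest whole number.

80 meters

With a 0.002° grid the true value lies within half a step, ±0.002°/2 = ±0.001°, of the stored one.
Error at 18.24° = 0.001° × 111000 × cos 18.24° ≈ 111 × 0.9498 = 105.42 m.
At 76.9°: 0.001° × 111000 × cos 76.9° = 0.001 × 111000 × 0.2267 ≈ 25.158 m.
So the lower-latitude error exceeds the higher by 105.42 − 25.158 = 80.264 m.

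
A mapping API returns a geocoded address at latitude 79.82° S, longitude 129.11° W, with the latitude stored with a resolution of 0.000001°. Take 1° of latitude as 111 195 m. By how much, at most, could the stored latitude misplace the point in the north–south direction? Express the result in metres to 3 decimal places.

With a 0.000001° grid the true value lies within half a step, ±0.000001°/2 = ±5e-07°, of the stored one.
So the N–S error is at most 5e-07 × 111195 = 0.0555975 m.

0.056 metres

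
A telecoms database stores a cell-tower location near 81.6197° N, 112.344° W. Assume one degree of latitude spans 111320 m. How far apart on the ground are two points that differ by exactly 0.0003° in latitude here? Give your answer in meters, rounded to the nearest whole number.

Along a meridian 0.0003° is 0.0003 × 111320 = 33.396 m.

33 meters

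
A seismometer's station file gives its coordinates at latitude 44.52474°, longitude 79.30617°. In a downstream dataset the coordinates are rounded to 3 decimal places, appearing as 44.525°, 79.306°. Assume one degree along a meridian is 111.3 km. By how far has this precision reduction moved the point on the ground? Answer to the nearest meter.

32 meters

The latitude changed by -0.00026° and the longitude by +0.00017°.
North–south shift: -0.00026 × 111300 = -28.938 m.
E–W at 44.525°: 0.00017° × 111300 × cos 44.525° = 0.00017 × 111300 × 0.7129 ≈ 13.4896 m.
Hypotenuse of the two orthogonal shifts: √(28.938² + 13.4896²) = 31.9277 m.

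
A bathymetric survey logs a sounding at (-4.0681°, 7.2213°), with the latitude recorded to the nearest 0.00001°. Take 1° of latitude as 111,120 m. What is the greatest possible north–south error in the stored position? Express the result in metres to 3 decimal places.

Rounding to 5 decimal places leaves the latitude within ±5e-06° of the true value.
North–south distance: 5e-06° × 111120 m/° = 0.5556 m.

0.556 metres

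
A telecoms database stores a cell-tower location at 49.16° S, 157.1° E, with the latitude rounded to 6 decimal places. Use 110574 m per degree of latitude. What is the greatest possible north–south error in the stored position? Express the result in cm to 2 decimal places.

Rounding to 6 decimal places leaves the latitude within ±5e-07° of the true value.
So the N–S error is at most 5e-07 × 110574 = 0.055287 m.
That is 0.055287 m = 5.5287 cm.

5.53 cm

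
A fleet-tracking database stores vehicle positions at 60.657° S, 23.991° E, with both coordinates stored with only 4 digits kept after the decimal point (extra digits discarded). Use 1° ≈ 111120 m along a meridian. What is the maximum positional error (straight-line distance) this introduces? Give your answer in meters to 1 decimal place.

12.4 meters

Truncating at 4 decimal places can drop up to a full unit in the last place, so each coordinate may be off by as much as 0.0001°.
North–south component: 0.0001° × 111120 = 11.112 m.
Longitude error → 0.0001 × 111120 × cos 60.657° = 0.0001 × 111120 × 0.4900 ≈ 5.44529 m.
The two errors are perpendicular, so the maximum displacement is √(11.112² + 5.44529²) ≈ 12.3745 m.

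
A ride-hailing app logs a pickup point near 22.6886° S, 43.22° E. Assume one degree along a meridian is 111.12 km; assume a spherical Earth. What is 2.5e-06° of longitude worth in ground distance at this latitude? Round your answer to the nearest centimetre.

26 centimetres

2.5e-06° of longitude at 22.6886° is 2.5e-06 × 111120 × cos 22.6886° ≈ 2.5e-06 × 102521 = 0.256302 m.
That is 0.256302 m = 25.63 cm.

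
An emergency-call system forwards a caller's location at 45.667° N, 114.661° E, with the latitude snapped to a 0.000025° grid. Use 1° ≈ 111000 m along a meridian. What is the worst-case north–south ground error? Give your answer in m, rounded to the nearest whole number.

With a 0.000025° grid the true value lies within half a step, ±0.000025°/2 = ±1.25e-05°, of the stored one.
So the N–S error is at most 1.25e-05 × 111000 = 1.3875 m.

1 m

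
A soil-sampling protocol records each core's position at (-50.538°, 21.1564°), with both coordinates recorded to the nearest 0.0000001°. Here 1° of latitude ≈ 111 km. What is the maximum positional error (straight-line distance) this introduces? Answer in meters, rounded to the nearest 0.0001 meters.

Rounding to 7 decimal places leaves each coordinate within ±5e-08° of the true value.
Latitude error → 5e-08 × 111000 = 0.00555 m along the meridian.
Longitude error → 5e-08 × 111000 × cos 50.538° = 5e-08 × 111000 × 0.6356 ≈ 0.00352739 m.
Combining orthogonally: (0.00555² + 0.00352739²)^½ ≈ 0.00657609 m.

0.0066 meters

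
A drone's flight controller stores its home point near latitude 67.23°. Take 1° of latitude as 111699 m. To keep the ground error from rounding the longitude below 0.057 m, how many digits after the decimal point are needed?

At 67.23° one degree of longitude covers 111699 × cos 67.23° ≈ 111699 × 0.3870 ≈ 43231.2 m.
With N decimal places the half-ulp bound is 0.5·10⁻ᴺ°, or 0.5·10⁻ᴺ × 43231.2 m on the ground.
Setting 21615.6 × 10⁻ᴺ ≤ 0.057 gives 10ᴺ ≥ 3.792e+05, i.e. N ≥ 5.58.
So 6 decimal places suffice (0.0216 m); 5 would allow up to 0.216 m.

6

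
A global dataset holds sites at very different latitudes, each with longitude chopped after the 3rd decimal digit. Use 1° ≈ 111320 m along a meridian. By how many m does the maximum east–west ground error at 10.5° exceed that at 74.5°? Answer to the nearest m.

Truncating at 3 decimal places can drop up to a full unit in the last place, so the longitude may be off by as much as 0.001°.
Error at 10.5° = 0.001° × 111320 × cos 10.5° ≈ 111.32 × 0.9833 = 109.46 m.
Error at 74.5° = 0.001° × 111320 × cos 74.5° ≈ 111.32 × 0.2672 = 29.749 m.
So the lower-latitude error exceeds the higher by 109.46 − 29.749 = 79.707 m.

80 m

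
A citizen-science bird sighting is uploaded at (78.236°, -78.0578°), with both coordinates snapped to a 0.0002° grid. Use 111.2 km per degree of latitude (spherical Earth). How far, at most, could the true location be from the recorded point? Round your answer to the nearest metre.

With a 0.0002° grid the true value lies within half a step, ±0.0002°/2 = ±0.0001°, of the stored one.
N–S: 0.0001° × 111200 m/° = 11.12 m.
E–W at 78.236°: 0.0001° × 111200 × cos 78.236° = 0.0001 × 111200 × 0.2039 ≈ 2.26716 m.
The two errors are perpendicular, so the maximum displacement is √(11.12² + 2.26716²) ≈ 11.3488 m.

11 metres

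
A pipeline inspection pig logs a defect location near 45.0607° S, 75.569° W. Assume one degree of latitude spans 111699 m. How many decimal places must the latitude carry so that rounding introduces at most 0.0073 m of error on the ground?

7

One degree of latitude covers 111699 m.
Rounding to N decimal places gives at most 0.5 × 10⁻ᴺ degrees of error, i.e. 0.5 × 10⁻ᴺ × 111699 m.
Need 0.5 × 111699 × 10⁻ᴺ ≤ 0.0073 → 10⁻ᴺ ≤ 1.307e-07, so N ≥ 6.88.
At 6 places the error can reach 0.0558 m, but 7 places keeps it to 0.00558 m.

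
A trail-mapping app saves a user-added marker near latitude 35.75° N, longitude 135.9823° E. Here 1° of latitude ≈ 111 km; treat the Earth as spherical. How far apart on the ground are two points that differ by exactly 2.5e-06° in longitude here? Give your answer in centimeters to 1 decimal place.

22.5 centimeters

One degree of longitude here spans 111000 × cos 35.75° = 111000 × 0.8116 ≈ 90084.7 m; 2.5e-06° of that is 0.225212 m.
That is 0.225212 m = 22.521 cm.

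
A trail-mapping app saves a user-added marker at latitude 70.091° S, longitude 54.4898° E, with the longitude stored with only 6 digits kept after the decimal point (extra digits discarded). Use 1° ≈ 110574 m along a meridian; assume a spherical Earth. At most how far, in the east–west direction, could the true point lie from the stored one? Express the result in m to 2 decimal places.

Truncating at 6 decimal places can drop up to a full unit in the last place, so the longitude may be off by as much as 1e-06°.
At latitude 70.091° a degree of longitude spans 110574 m × cos 70.091° = 110574 × 0.3405 ≈ 37653.5 m.
Maximum E–W displacement: 1e-06 × 37653.5 = 0.0376535 m.

0.04 m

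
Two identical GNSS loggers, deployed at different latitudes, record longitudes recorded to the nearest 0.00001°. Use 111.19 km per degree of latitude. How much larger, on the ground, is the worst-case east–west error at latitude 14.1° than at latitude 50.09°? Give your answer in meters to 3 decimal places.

Rounding to 5 decimal places leaves the longitude within ±5e-06° of the true value.
Error at 14.1° = 5e-06° × 111190 × cos 14.1° ≈ 0.55595 × 0.9699 = 0.5392 m.
At 50.09°: 5e-06° × 111190 × cos 50.09° = 5e-06 × 111190 × 0.6416 ≈ 0.35669 m.
Difference: 0.5392 − 0.35669 = 0.18251 m.

0.183 meters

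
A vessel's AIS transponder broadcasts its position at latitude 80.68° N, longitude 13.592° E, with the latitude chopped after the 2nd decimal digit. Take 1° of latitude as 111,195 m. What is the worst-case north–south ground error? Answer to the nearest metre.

1112 metres

Truncating at 2 decimal places can drop up to a full unit in the last place, so the latitude may be off by as much as 0.01°.
North–south distance: 0.01° × 111195 m/° = 1111.95 m.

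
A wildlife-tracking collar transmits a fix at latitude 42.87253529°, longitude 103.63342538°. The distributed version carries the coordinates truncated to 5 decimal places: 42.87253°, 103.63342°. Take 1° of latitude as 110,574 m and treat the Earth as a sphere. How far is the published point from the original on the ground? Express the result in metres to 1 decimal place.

0.7 metres

Δlat = 42.87253529 − 42.87253 = +0.00000529°; Δlon = 103.63342538 − 103.63342 = +0.00000538°.
N–S: 0.00000529° × 110574 m/° = 0.584936 m.
E–W at 42.8725°: 0.00000538° × 110574 × cos 42.8725° = 0.00000538 × 110574 × 0.7329 ≈ 0.435975 m.
Combined displacement = (0.584936² + 0.435975²)^½ ≈ 0.729538 m.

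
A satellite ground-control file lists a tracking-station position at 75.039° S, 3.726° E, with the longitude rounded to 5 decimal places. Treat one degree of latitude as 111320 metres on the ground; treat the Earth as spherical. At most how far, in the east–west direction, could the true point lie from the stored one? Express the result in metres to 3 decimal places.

0.144 metres

Rounding to 5 decimal places leaves the longitude within ±5e-06° of the true value.
At latitude 75.039° a degree of longitude spans 111320 m × cos 75.039° = 111320 × 0.2582 ≈ 28738.5 m.
So at most 5e-06° × 28738.5 ≈ 0.143693 m east–west.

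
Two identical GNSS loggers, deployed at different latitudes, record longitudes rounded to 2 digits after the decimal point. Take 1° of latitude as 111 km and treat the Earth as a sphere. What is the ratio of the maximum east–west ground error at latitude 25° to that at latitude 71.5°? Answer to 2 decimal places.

2.86

Rounding to 2 decimal places leaves the longitude within ±0.005° of the true value.
At 25°: 0.005° × 111000 × cos 25° = 0.005 × 111000 × 0.9063 ≈ 503 m.
At 71.5°: 0.005° × 111000 × cos 71.5° = 0.005 × 111000 × 0.3173 ≈ 176.1 m.
Ratio: 503 / 176.1 = cos 25° / cos 71.5° ≈ 2.8563.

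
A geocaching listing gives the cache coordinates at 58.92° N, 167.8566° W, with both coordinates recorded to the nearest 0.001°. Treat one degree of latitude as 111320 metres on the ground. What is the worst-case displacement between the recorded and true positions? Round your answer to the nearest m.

63 m

Rounding to 3 decimal places leaves each coordinate within ±0.0005° of the true value.
Latitude error → 0.0005 × 111320 = 55.66 m along the meridian.
Longitude error → 0.0005 × 111320 × cos 58.92° = 0.0005 × 111320 × 0.5162 ≈ 28.7336 m.
Combining orthogonally: (55.66² + 28.7336²)^½ ≈ 62.6391 m.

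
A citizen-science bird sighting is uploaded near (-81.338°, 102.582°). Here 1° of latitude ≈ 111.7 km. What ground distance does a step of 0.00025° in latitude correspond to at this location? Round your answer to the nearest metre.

28 metres

Along a meridian 0.00025° is 0.00025 × 111700 = 27.925 m.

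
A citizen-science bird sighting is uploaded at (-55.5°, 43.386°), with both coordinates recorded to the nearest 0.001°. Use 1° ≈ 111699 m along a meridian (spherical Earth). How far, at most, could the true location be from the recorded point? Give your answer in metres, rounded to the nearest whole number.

Rounding to 3 decimal places leaves each coordinate within ±0.0005° of the true value.
Latitude error → 0.0005 × 111699 = 55.8495 m along the meridian.
E–W at 55.5°: 0.0005° × 111699 × cos 55.5° = 0.0005 × 111699 × 0.5664 ≈ 31.6335 m.
Worst case both components are at the extreme and orthogonal: √(55.8495² + 31.6335²) ≈ 64.186 m.

64 metres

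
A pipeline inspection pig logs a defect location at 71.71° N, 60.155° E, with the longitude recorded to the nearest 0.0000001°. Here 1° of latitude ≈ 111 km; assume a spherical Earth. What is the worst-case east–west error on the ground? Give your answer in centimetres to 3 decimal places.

0.174 centimetres

Rounding to 7 decimal places leaves the longitude within ±5e-08° of the true value.
Parallels shrink by cos φ, so at 71.71° a degree of longitude is 111000 × 0.3138 ≈ 34834.8 m.
East–west error: 5e-08° × 34834.8 m/° ≈ 0.00174174 m.
That is 0.00174174 m = 0.17417 cm.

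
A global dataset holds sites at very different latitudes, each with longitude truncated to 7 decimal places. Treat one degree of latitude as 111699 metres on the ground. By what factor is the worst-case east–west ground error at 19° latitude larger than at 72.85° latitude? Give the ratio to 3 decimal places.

Truncating at 7 decimal places can drop up to a full unit in the last place, so the longitude may be off by as much as 1e-07°.
Error at 19° = 1e-07° × 111699 × cos 19° ≈ 0.01117 × 0.9455 = 0.010561 m.
Error at 72.85° = 1e-07° × 111699 × cos 72.85° ≈ 0.01117 × 0.2949 = 0.0032937 m.
Ratio: 0.010561 / 0.0032937 = cos 19° / cos 72.85° ≈ 3.2065.

3.207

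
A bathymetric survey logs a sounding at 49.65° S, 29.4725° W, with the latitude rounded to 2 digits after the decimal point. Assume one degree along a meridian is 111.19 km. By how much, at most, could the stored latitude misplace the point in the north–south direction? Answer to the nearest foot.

Rounding to 2 decimal places leaves the latitude within ±0.005° of the true value.
So the N–S error is at most 0.005 × 111190 = 555.95 m.
Converting: 555.95 m × 3.2808 ft/m ≈ 1824 ft.

1824 feet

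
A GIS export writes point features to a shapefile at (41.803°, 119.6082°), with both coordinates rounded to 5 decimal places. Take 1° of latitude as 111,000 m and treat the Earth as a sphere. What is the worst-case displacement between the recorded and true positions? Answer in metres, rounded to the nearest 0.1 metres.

0.7 metres

Rounding to 5 decimal places leaves each coordinate within ±5e-06° of the true value.
N–S: 5e-06° × 111000 m/° = 0.555 m.
Longitude error → 5e-06 × 111000 × cos 41.803° = 5e-06 × 111000 × 0.7454 ≈ 0.41372 m.
The two errors are perpendicular, so the maximum displacement is √(0.555² + 0.41372²) ≈ 0.692235 m.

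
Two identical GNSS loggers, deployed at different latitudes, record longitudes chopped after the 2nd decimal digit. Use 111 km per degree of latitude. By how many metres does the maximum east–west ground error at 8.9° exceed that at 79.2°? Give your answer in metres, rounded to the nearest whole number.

Truncating at 2 decimal places can drop up to a full unit in the last place, so the longitude may be off by as much as 0.01°.
At 8.9°: 0.01° × 111000 × cos 8.9° = 0.01 × 111000 × 0.9880 ≈ 1096.6 m.
Error at 79.2° = 0.01° × 111000 × cos 79.2° ≈ 1110 × 0.1874 = 207.99 m.
Difference: 1096.6 − 207.99 = 888.64 m.

889 metres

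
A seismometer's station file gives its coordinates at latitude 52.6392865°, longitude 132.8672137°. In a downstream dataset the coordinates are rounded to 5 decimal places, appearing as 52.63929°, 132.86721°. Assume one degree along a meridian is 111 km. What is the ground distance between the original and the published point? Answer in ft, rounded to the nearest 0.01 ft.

The latitude changed by -0.0000035° and the longitude by +0.0000037°.
N–S: -0.0000035° × 111000 m/° = -0.3885 m.
East–west at this latitude: 0.0000037° × 111000 × cos 52.6393° ≈ 0.0000037 × 67358.2 = 0.249225 m.
Hypotenuse of the two orthogonal shifts: √(0.3885² + 0.249225²) = 0.461569 m.
In feet: 0.461569 m ÷ 0.3048 ≈ 1.5143 ft.

1.51 ft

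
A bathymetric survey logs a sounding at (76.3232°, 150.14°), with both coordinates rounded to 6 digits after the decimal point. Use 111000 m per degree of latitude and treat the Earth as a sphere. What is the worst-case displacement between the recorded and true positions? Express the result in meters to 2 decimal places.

Rounding to 6 decimal places leaves each coordinate within ±5e-07° of the true value.
North–south component: 5e-07° × 111000 = 0.0555 m.
East–west component at 76.3232°: 5e-07° × 111000 × cos 76.3232° ≈ 5e-07 × 26245.4 ≈ 0.0131227 m.
Worst case both components are at the extreme and orthogonal: √(0.0555² + 0.0131227²) ≈ 0.0570303 m.

0.06 meters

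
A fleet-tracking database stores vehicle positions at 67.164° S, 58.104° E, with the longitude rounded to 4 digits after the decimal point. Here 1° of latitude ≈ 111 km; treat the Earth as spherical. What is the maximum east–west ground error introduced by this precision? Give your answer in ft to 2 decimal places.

7.07 ft

Rounding to 4 decimal places leaves the longitude within ±5e-05° of the true value.
One degree of longitude at 67.164° is 111000 × cos 67.164° ≈ 111000 × 0.3881 = 43078.5 m.
So at most 5e-05° × 43078.5 ≈ 2.15393 m east–west.
In feet: 2.15393 m ÷ 0.3048 ≈ 7.0667 ft.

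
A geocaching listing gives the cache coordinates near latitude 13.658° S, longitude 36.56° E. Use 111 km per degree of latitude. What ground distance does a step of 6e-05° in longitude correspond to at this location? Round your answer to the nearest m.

6 m

One degree of longitude here spans 111000 × cos 13.658° = 111000 × 0.9717 ≈ 107861 m; 6e-05° of that is 6.47167 m.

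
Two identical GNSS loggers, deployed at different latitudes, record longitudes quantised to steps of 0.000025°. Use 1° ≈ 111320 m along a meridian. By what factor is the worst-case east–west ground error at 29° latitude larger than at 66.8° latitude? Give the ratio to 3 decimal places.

With a 0.000025° grid the true value lies within half a step, ±0.000025°/2 = ±1.25e-05°, of the stored one.
Error at 29° = 1.25e-05° × 111320 × cos 29° ≈ 1.3915 × 0.8746 = 1.217 m.
At 66.8°: 1.25e-05° × 111320 × cos 66.8° = 1.25e-05 × 111320 × 0.3939 ≈ 0.54817 m.
The ratio reduces to cos 29° / cos 66.8° = 0.8746/0.3939 ≈ 2.2202.

2.220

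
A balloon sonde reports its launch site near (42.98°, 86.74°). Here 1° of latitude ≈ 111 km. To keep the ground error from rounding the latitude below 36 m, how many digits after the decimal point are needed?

One degree of latitude covers 111000 m.
With N decimal places the half-ulp bound is 0.5·10⁻ᴺ°, or 0.5·10⁻ᴺ × 111000 m on the ground.
Need 0.5 × 111000 × 10⁻ᴺ ≤ 36 → 10⁻ᴺ ≤ 6.486e-04, so N ≥ 3.19.
So 4 decimal places suffice (5.55 m); 3 would allow up to 55.5 m.

4 decimal places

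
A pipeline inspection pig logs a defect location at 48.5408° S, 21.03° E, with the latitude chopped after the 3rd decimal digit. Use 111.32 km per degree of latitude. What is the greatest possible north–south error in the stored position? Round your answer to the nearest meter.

111 meters

Truncating at 3 decimal places can drop up to a full unit in the last place, so the latitude may be off by as much as 0.001°.
North–south distance: 0.001° × 111320 m/° = 111.32 m.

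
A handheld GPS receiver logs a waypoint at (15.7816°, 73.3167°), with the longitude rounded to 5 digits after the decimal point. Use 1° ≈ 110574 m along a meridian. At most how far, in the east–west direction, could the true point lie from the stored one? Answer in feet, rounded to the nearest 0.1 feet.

Rounding to 5 decimal places leaves the longitude within ±5e-06° of the true value.
Parallels shrink by cos φ, so at 15.7816° a degree of longitude is 110574 × 0.9623 ≈ 106406 m.
Maximum E–W displacement: 5e-06 × 106406 = 0.53203 m.
In feet: 0.53203 m ÷ 0.3048 ≈ 1.7455 ft.

1.7 feet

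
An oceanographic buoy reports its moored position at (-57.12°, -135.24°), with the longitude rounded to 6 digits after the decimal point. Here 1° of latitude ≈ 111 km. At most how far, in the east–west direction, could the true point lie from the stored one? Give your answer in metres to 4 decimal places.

Rounding to 6 decimal places leaves the longitude within ±5e-07° of the true value.
One degree of longitude at 57.12° is 111000 × cos 57.12° ≈ 111000 × 0.5429 = 60259.8 m.
Maximum E–W displacement: 5e-07 × 60259.8 = 0.0301299 m.

0.0301 metres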